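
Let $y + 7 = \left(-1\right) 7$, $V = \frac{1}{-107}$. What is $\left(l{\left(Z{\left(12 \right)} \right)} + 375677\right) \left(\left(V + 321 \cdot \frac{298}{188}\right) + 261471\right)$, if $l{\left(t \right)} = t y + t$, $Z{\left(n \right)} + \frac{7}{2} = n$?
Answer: $\frac{1979230142236291}{20116} \approx 9.8391 \cdot 10^{10}$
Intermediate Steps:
$V = - \frac{1}{107} \approx -0.0093458$
$y = -14$ ($y = -7 - 7 = -14$)
$Z{\left(n \right)} = - \frac{7}{2} + n$
$l{\left(t \right)} = - 13 t$ ($l{\left(t \right)} = t \left(-14\right) + t = - 14 t + t = - 13 t$)
$\left(l{\left(Z{\left(12 \right)} \right)} + 375677\right) \left(\left(V + 321 \cdot \frac{298}{188}\right) + 261471\right) = \left(- 13 \left(- \frac{7}{2} + 12\right) + 375677\right) \left(\left(- \frac{1}{107} + 321 \cdot \frac{298}{188}\right) + 261471\right) = \left(\left(-13\right) \frac{17}{2} + 375677\right) \left(\left(- \frac{1}{107} + 321 \cdot 298 \cdot \frac{1}{188}\right) + 261471\right) = \left(- \frac{221}{2} + 375677\right) \left(\left(- \frac{1}{107} + 321 \cdot \frac{149}{94}\right) + 261471\right) = \frac{751133 \left(\left(- \frac{1}{107} + \frac{47829}{94}\right) + 261471\right)}{2} = \frac{751133 \left(\frac{5117609}{10058} + 261471\right)}{2} = \frac{751133}{2} \cdot \frac{2634992927}{10058} = \frac{1979230142236291}{20116}$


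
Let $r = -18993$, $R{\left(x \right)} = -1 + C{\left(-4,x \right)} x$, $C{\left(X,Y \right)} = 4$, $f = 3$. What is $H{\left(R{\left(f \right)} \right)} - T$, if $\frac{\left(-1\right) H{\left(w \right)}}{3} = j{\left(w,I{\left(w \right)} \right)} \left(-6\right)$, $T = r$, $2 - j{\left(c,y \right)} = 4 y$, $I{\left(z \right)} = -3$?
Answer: $19245$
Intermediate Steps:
$R{\left(x \right)} = -1 + 4 x$
$j{\left(c,y \right)} = 2 - 4 y$
$T = -18993$
$H{\left(w \right)} = 252$ ($H{\left(w \right)} = - 3 \left(2 - -12\right) \left(-6\right) = - 3 \left(2 + 12\right) \left(-6\right) = - 3 \cdot 14 \left(-6\right) = \left(-3\right) \left(-84\right) = 252$)
$H{\left(R{\left(f \right)} \right)} - T = 252 - -18993 = 252 + 18993 = 19245$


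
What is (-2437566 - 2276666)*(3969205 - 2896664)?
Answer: -5056207103512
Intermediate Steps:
(-2437566 - 2276666)*(3969205 - 2896664) = -4714232*1072541 = -5056207103512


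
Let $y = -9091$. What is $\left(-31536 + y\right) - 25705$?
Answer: $-66332$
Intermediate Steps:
$\left(-31536 + y\right) - 25705 = \left(-31536 - 9091\right) - 25705 = -40627 - 25705 = -66332$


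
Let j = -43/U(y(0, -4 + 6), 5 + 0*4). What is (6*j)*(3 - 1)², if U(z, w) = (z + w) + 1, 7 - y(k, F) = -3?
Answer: -129/2 ≈ -64.500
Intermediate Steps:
y(k, F) = 10 (y(k, F) = 7 - 1*(-3) = 7 + 3 = 10)
U(z, w) = 1 + w + z (U(z, w) = (w + z) + 1 = 1 + w + z)
j = -43/16 (j = -43/(1 + (5 + 0*4) + 10) = -43/(1 + (5 + 0) + 10) = -43/(1 + 5 + 10) = -43/16 ≈ -2.6875)
(6*j)*(3 - 1)² = (6*(-43/16))*(3 - 1)² = -129/8*2² = -129/8*4 = -129/2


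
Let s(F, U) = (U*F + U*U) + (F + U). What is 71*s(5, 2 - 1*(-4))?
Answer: 5467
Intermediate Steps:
s(F, U) = F + U + U² + F*U (s(F, U) = (F*U + U²) + (F + U) = (U² + F*U) + (F + U) = F + U + U² + F*U)
71*s(5, 2 - 1*(-4)) = 71*(5 + (2 - 1*(-4)) + (2 - 1*(-4))² + 5*(2 - 1*(-4))) = 71*(5 + (2 + 4) + (2 + 4)² + 5*(2 + 4)) = 71*(5 + 6 + 6² + 5*6) = 71*(5 + 6 + 36 + 30) = 71*77 = 5467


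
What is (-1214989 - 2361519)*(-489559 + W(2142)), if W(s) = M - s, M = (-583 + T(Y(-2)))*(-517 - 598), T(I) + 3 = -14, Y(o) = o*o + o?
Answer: -634111291892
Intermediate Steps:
Y(o) = o + o² (Y(o) = o² + o = o + o²)
T(I) = -17 (T(I) = -3 - 14 = -17)
M = 669000 (M = (-583 - 17)*(-517 - 598) = -600*(-1115) = 669000)
W(s) = 669000 - s
(-1214989 - 2361519)*(-489559 + W(2142)) = (-1214989 - 2361519)*(-489559 + (669000 - 1*2142)) = -3576508*(-489559 + (669000 - 2142)) = -3576508*(-489559 + 666858) = -3576508*177299 = -634111291892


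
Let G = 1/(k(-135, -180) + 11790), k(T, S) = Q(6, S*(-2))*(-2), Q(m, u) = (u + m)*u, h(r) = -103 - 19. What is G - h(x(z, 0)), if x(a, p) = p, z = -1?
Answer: 30711059/251730 ≈ 122.00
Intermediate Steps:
h(r) = -122
Q(m, u) = u*(m + u) (Q(m, u) = (m + u)*u = u*(m + u))
k(T, S) = 4*S*(6 - 2*S) (k(T, S) = ((S*(-2))*(6 + S*(-2)))*(-2) = ((-2*S)*(6 - 2*S))*(-2) = -2*S*(6 - 2*S)*(-2) = 4*S*(6 - 2*S))
G = -1/251730 (G = 1/(8*(-180)*(3 - 1*(-180)) + 11790) = 1/(8*(-180)*(3 + 180) + 11790) = 1/(8*(-180)*183 + 11790) = 1/(-263520 + 11790) = 1/(-251730) = -1/251730 ≈ -3.9725e-6)
G - h(x(z, 0)) = -1/251730 - 1*(-122) = -1/251730 + 122 = 30711059/251730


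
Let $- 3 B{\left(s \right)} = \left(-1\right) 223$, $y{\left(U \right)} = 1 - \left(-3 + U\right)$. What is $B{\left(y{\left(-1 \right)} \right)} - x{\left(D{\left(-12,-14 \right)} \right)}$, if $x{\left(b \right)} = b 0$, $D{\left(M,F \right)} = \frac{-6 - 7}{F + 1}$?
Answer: $\frac{223}{3} \approx 74.333$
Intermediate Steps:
$D{\left(M,F \right)} = - \frac{13}{1 + F}$
$y{\left(U \right)} = 4 - U$ ($y{\left(U \right)} = 1 - \left(-3 + U\right) = 4 - U$)
$x{\left(b \right)} = 0$
$B{\left(s \right)} = \frac{223}{3}$ ($B{\left(s \right)} = - \frac{\left(-1\right) 223}{3} = \left(- \frac{1}{3}\right) \left(-223\right) = \frac{223}{3}$)
$B{\left(y{\left(-1 \right)} \right)} - x{\left(D{\left(-12,-14 \right)} \right)} = \frac{223}{3} - 0 = \frac{223}{3} + 0 = \frac{223}{3}$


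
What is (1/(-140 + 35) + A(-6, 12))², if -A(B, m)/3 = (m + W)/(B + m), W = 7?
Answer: 3988009/44100 ≈ 90.431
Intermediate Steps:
A(B, m) = -3*(7 + m)/(B + m) (A(B, m) = -3*(m + 7)/(B + m) = -3*(7 + m)/(B + m))
(1/(-140 + 35) + A(-6, 12))² = (1/(-140 + 35) + 3*(-7 - 1*12)/(-6 + 12))² = (1/(-105) + 3*(-7 - 12)/6)² = (-1/105 + 3*(⅙)*(-19))² = (-1/105 - 19/2)² = (-1997/210)² = 3988009/44100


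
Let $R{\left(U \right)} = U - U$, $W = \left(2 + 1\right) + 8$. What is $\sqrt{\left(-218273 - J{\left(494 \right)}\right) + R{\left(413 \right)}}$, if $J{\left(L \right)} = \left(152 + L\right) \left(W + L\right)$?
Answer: $i \sqrt{544503} \approx 737.9 i$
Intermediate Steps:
$W = 11$ ($W = 3 + 8 = 11$)
$J{\left(L \right)} = \left(11 + L\right) \left(152 + L\right)$ ($J{\left(L \right)} = \left(152 + L\right) \left(11 + L\right) = \left(11 + L\right) \left(152 + L\right)$)
$R{\left(U \right)} = 0$
$\sqrt{\left(-218273 - J{\left(494 \right)}\right) + R{\left(413 \right)}} = \sqrt{\left(-218273 - \left(1672 + 494^{2} + 163 \cdot 494\right)\right) + 0} = \sqrt{\left(-218273 - \left(1672 + 244036 + 80522\right)\right) + 0} = \sqrt{\left(-218273 - 326230\right) + 0} = \sqrt{-544503 + 0} = \sqrt{-544503} = i \sqrt{544503}$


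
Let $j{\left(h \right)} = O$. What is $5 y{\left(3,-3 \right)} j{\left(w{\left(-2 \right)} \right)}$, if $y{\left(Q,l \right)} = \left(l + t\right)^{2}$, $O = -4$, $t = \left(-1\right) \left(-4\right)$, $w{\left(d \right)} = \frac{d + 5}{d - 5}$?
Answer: $-20$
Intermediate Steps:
$w{\left(d \right)} = \frac{5 + d}{-5 + d}$
$t = 4$
$j{\left(h \right)} = -4$
$y{\left(Q,l \right)} = \left(4 + l\right)^{2}$ ($y{\left(Q,l \right)} = \left(l + 4\right)^{2} = \left(4 + l\right)^{2}$)
$5 y{\left(3,-3 \right)} j{\left(w{\left(-2 \right)} \right)} = 5 \left(4 - 3\right)^{2} \left(-4\right) = 5 \cdot 1^{2} \left(-4\right) = 5 \cdot 1 \left(-4\right) = 5 \left(-4\right) = -20$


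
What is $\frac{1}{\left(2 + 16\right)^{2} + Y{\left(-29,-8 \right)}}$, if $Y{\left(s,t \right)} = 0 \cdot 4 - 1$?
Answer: $\frac{1}{323} \approx 0.003096$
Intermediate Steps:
$Y{\left(s,t \right)} = -1$ ($Y{\left(s,t \right)} = 0 - 1 = -1$)
$\frac{1}{\left(2 + 16\right)^{2} + Y{\left(-29,-8 \right)}} = \frac{1}{\left(2 + 16\right)^{2} - 1} = \frac{1}{18^{2} - 1} = \frac{1}{324 - 1} = \frac{1}{323}$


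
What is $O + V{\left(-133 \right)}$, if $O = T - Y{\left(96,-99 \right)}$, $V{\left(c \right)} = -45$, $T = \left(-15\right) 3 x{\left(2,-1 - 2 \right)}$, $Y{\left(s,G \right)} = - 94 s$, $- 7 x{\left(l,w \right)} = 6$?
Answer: $\frac{63123}{7} \approx 9017.6$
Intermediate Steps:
$x{\left(l,w \right)} = - \frac{6}{7}$ ($x{\left(l,w \right)} = \left(- \frac{1}{7}\right) 6 = - \frac{6}{7}$)
$T = \frac{270}{7}$ ($T = \left(-15\right) 3 \left(- \frac{6}{7}\right) = \left(-45\right) \left(- \frac{6}{7}\right) = \frac{270}{7} \approx 38.571$)
$O = \frac{63438}{7}$ ($O = \frac{270}{7} - \left(-94\right) 96 = \frac{270}{7} - -9024 = \frac{270}{7} + 9024 = \frac{63438}{7} \approx 9062.6$)
$O + V{\left(-133 \right)} = \frac{63438}{7} - 45 = \frac{63123}{7}$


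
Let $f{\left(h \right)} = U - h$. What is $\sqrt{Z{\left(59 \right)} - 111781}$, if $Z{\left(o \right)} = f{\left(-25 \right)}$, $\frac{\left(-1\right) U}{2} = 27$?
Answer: $i \sqrt{111810} \approx 334.38 i$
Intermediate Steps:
$U = -54$ ($U = \left(-2\right) 27 = -54$)
$f{\left(h \right)} = -54 - h$
$Z{\left(o \right)} = -29$ ($Z{\left(o \right)} = -54 - -25 = -54 + 25 = -29$)
$\sqrt{Z{\left(59 \right)} - 111781} = \sqrt{-29 - 111781} = \sqrt{-111810} = i \sqrt{111810}$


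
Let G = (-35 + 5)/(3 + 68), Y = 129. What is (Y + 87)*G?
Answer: -6480/71 ≈ -91.268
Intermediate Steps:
G = -30/71 ≈ -0.42254
(Y + 87)*G = (129 + 87)*(-30/71) = 216*(-30/71) = -6480/71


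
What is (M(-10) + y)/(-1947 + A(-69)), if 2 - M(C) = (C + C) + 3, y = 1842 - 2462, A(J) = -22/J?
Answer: 41469/134321 ≈ 0.30873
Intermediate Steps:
y = -620
M(C) = -1 - 2*C (M(C) = 2 - ((C + C) + 3) = 2 - (2*C + 3) = 2 - (3 + 2*C) = 2 + (-3 - 2*C) = -1 - 2*C)
(M(-10) + y)/(-1947 + A(-69)) = ((-1 - 2*(-10)) - 620)/(-1947 - 22/(-69)) = ((-1 + 20) - 620)/(-1947 - 22*(-1/69)) = (19 - 620)/(-1947 + 22/69) = -601/(-134321/69) = -601*(-69/134321) = 41469/134321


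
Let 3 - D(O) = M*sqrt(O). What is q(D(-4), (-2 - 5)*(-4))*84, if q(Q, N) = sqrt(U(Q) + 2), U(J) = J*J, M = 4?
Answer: 84*sqrt(-53 - 48*I) ≈ 255.51 - 662.76*I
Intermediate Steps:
U(J) = J**2
D(O) = 3 - 4*sqrt(O)
q(Q, N) = sqrt(2 + Q**2) (q(Q, N) = sqrt(Q**2 + 2) = sqrt(2 + Q**2))
q(D(-4), (-2 - 5)*(-4))*84 = sqrt(2 + (3 - 8*I)**2)*84 = 84*sqrt(2 + (3 - 8*I)**2)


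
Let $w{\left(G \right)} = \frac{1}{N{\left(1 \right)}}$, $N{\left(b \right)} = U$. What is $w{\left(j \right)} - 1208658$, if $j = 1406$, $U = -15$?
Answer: $- \frac{18129871}{15} \approx -1.2087 \cdot 10^{6}$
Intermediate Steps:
$N{\left(b \right)} = -15$
$w{\left(G \right)} = - \frac{1}{15}$ ($w{\left(G \right)} = \frac{1}{-15} = - \frac{1}{15}$)
$w{\left(j \right)} - 1208658 = - \frac{1}{15} - 1208658 = - \frac{18129871}{15}$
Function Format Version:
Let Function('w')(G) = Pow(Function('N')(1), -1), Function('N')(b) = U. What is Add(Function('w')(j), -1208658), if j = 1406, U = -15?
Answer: Rational(-18129871, 15) ≈ -1.2087e+6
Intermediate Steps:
Function('N')(b) = -15
Function('w')(G) = Rational(-1, 15) (Function('w')(G) = Pow(-15, -1) = Rational(-1, 15))
Add(Function('w')(j), -1208658) = Add(Rational(-1, 15), -1208658) = Rational(-18129871, 15)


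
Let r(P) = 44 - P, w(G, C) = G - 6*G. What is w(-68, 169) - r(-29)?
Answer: 267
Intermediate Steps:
w(G, C) = -5*G
w(-68, 169) - r(-29) = -5*(-68) - (44 - 1*(-29)) = 340 - (44 + 29) = 340 - 1*73 = 340 - 73 = 267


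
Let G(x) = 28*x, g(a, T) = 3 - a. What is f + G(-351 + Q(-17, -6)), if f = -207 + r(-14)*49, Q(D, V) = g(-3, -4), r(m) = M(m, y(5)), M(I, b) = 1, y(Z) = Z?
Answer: -9818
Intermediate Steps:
r(m) = 1
Q(D, V) = 6 (Q(D, V) = 3 - 1*(-3) = 3 + 3 = 6)
f = -158 (f = -207 + 1*49 = -207 + 49 = -158)
f + G(-351 + Q(-17, -6)) = -158 + 28*(-351 + 6) = -158 + 28*(-345) = -158 - 9660 = -9818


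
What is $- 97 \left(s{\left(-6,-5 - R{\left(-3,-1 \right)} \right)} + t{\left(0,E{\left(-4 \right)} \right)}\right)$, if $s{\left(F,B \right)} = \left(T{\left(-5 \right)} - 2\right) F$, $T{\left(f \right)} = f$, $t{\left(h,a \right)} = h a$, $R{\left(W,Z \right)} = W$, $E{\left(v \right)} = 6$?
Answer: $-4074$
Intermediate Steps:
$t{\left(h,a \right)} = a h$
$s{\left(F,B \right)} = - 7 F$ ($s{\left(F,B \right)} = \left(-5 - 2\right) F = - 7 F$)
$- 97 \left(s{\left(-6,-5 - R{\left(-3,-1 \right)} \right)} + t{\left(0,E{\left(-4 \right)} \right)}\right) = - 97 \left(\left(-7\right) \left(-6\right) + 6 \cdot 0\right) = - 97 \left(42 + 0\right) = \left(-97\right) 42 = -4074$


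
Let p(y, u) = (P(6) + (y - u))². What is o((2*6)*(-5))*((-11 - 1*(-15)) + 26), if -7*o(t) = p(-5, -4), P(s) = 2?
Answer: -30/7 ≈ -4.2857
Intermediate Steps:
p(y, u) = (2 + y - u)² (p(y, u) = (2 + (y - u))² = (2 + y - u)²)
o(t) = -⅐ (o(t) = -(2 - 5 - 1*(-4))²/7 = -(2 - 5 + 4)²/7 = -⅐*1² = -⅐*1 = -⅐)
o((2*6)*(-5))*((-11 - 1*(-15)) + 26) = -((-11 - 1*(-15)) + 26)/7 = -((-11 + 15) + 26)/7 = -(4 + 26)/7 = -⅐*30 = -30/7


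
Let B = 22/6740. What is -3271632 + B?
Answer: -11025399829/3370 ≈ -3.2716e+6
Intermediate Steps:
B = 11/3370 (B = (1/6740)*22 = 11/3370 ≈ 0.0032641)
-3271632 + B = -3271632 + 11/3370 = -11025399829/3370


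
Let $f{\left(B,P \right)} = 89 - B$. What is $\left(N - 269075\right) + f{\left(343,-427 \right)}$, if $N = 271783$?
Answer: $2454$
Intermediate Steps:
$\left(N - 269075\right) + f{\left(343,-427 \right)} = \left(271783 - 269075\right) + \left(89 - 343\right) = 2708 + \left(89 - 343\right) = 2708 - 254 = 2454$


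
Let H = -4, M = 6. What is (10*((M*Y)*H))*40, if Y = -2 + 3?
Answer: -9600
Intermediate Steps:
Y = 1
(10*((M*Y)*H))*40 = (10*((6*1)*(-4)))*40 = (10*(6*(-4)))*40 = (10*(-24))*40 = -240*40 = -9600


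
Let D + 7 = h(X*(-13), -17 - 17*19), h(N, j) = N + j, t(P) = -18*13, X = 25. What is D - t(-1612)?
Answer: -438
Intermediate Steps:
t(P) = -234
D = -672 (D = -7 + (25*(-13) + (-17 - 17*19)) = -7 + (-325 + (-17 - 323)) = -7 + (-325 - 340) = -7 - 665 = -672)
D - t(-1612) = -672 - 1*(-234) = -672 + 234 = -438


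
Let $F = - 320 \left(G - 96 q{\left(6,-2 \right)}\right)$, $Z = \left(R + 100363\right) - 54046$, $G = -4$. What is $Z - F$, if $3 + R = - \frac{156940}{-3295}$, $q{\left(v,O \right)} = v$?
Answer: $- \frac{91758086}{659} \approx -1.3924 \cdot 10^{5}$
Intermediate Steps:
$R = \frac{29411}{659}$ ($R = -3 - \frac{156940}{-3295} = -3 - - \frac{31388}{659} = -3 + \frac{31388}{659} = \frac{29411}{659} \approx 44.63$)
$Z = \frac{30552314}{659}$ ($Z = \left(\frac{29411}{659} + 100363\right) - 54046 = \frac{66168628}{659} - 54046 = \frac{30552314}{659} \approx 46362.0$)
$F = 185600$ ($F = - 320 \left(-4 - 576\right) = \left(-320\right) \left(-580\right) = 185600$)
$Z - F = \frac{30552314}{659} - 185600 = - \frac{91758086}{659}$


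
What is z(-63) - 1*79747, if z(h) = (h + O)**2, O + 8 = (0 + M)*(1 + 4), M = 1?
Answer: -75391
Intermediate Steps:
O = -3 (O = -8 + (0 + 1)*(1 + 4) = -8 + 1*5 = -8 + 5 = -3)
z(h) = (-3 + h)**2 (z(h) = (h - 3)**2 = (-3 + h)**2)
z(-63) - 1*79747 = (-3 - 63)**2 - 1*79747 = (-66)**2 - 79747 = 4356 - 79747 = -75391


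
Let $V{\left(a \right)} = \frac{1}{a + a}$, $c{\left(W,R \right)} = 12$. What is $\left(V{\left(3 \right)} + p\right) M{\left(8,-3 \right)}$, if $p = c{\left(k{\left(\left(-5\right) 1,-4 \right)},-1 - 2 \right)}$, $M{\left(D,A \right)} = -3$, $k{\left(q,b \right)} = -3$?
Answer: $- \frac{73}{2} \approx -36.5$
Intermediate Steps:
$p = 12$
$V{\left(a \right)} = \frac{1}{2 a}$
$\left(V{\left(3 \right)} + p\right) M{\left(8,-3 \right)} = \left(\frac{1}{2 \cdot 3} + 12\right) \left(-3\right) = \left(\frac{1}{2} \cdot \frac{1}{3} + 12\right) \left(-3\right) = \left(\frac{1}{6} + 12\right) \left(-3\right) = \frac{73}{6} \left(-3\right) = - \frac{73}{2}$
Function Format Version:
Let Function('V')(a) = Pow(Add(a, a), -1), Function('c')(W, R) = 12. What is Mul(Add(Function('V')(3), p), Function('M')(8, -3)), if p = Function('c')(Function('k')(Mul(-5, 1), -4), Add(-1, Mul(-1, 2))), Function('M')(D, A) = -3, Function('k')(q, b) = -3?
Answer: Rational(-73, 2) ≈ -36.500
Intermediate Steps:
p = 12
Function('V')(a) = Mul(Rational(1, 2), Pow(a, -1)) (Function('V')(a) = Pow(Mul(2, a), -1) = Mul(Rational(1, 2), Pow(a, -1)))
Mul(Add(Function('V')(3), p), Function('M')(8, -3)) = Mul(Add(Mul(Rational(1, 2), Pow(3, -1)), 12), -3) = Mul(Add(Mul(Rational(1, 2), Rational(1, 3)), 12), -3) = Mul(Add(Rational(1, 6), 12), -3) = Mul(Rational(73, 6), -3) = Rational(-73, 2)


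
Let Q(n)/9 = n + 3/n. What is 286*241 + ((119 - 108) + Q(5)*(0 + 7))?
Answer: 346449/5 ≈ 69290.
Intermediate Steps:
Q(n) = 9*n + 27/n (Q(n) = 9*(n + 3/n) = 9*n + 27/n)
286*241 + ((119 - 108) + Q(5)*(0 + 7)) = 286*241 + ((119 - 108) + (9*5 + 27/5)*(0 + 7)) = 68926 + (11 + (45 + 27*(⅕))*7) = 68926 + (11 + (45 + 27/5)*7) = 68926 + (11 + (252/5)*7) = 68926 + (11 + 1764/5) = 68926 + 1819/5 = 346449/5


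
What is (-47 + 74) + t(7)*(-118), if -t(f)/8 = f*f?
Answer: 46283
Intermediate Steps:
t(f) = -8*f² (t(f) = -8*f*f = -8*f²)
(-47 + 74) + t(7)*(-118) = (-47 + 74) - 8*7²*(-118) = 27 - 8*49*(-118) = 27 - 392*(-118) = 27 + 46256 = 46283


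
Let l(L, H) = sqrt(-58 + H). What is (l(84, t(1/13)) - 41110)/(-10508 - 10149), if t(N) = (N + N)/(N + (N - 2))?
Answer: 41110/20657 - I*sqrt(2091)/123942 ≈ 1.9901 - 0.00036894*I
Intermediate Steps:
t(N) = 2*N/(-2 + 2*N) (t(N) = (2*N)/(N + (-2 + N)) = (2*N)/(-2 + 2*N) = 2*N/(-2 + 2*N))
(l(84, t(1/13)) - 41110)/(-10508 - 10149) = (sqrt(-58 + 1/(13*(-1 + 1/13))) - 41110)/(-10508 - 10149) = (sqrt(-58 + 1/(13*(-1 + 1/13))) - 41110)/(-20657) = (sqrt(-58 + 1/(13*(-12/13))) - 41110)*(-1/20657) = (sqrt(-58 + (1/13)*(-13/12)) - 41110)*(-1/20657) = (sqrt(-58 - 1/12) - 41110)*(-1/20657) = (sqrt(-697/12) - 41110)*(-1/20657) = (I*sqrt(2091)/6 - 41110)*(-1/20657) = (-41110 + I*sqrt(2091)/6)*(-1/20657) = 41110/20657 - I*sqrt(2091)/123942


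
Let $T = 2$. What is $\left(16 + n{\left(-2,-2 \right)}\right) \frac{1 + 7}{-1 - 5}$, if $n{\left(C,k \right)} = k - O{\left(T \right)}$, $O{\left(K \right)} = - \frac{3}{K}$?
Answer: $- \frac{62}{3} \approx -20.667$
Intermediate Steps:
$n{\left(C,k \right)} = \frac{3}{2} + k$ ($n{\left(C,k \right)} = k - - \frac{3}{2} = k + \frac{3}{2} = \frac{3}{2} + k$)
$\left(16 + n{\left(-2,-2 \right)}\right) \frac{1 + 7}{-1 - 5} = \left(16 + \left(\frac{3}{2} - 2\right)\right) \frac{1 + 7}{-1 - 5} = \left(16 - \frac{1}{2}\right) \frac{8}{-6} = \frac{31 \cdot 8 \left(- \frac{1}{6}\right)}{2} = \frac{31}{2} \left(- \frac{4}{3}\right) = - \frac{62}{3}$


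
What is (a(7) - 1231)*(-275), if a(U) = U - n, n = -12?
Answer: 333300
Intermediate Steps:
a(U) = 12 + U (a(U) = U - 1*(-12) = U + 12 = 12 + U)
(a(7) - 1231)*(-275) = ((12 + 7) - 1231)*(-275) = (19 - 1231)*(-275) = -1212*(-275) = 333300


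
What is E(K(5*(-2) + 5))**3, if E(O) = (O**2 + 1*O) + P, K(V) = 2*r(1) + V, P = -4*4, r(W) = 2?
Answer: -4096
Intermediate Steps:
P = -16
K(V) = 4 + V (K(V) = 2*2 + V = 4 + V)
E(O) = -16 + O + O**2 (E(O) = (O**2 + 1*O) - 16 = (O**2 + O) - 16 = (O + O**2) - 16 = -16 + O + O**2)
E(K(5*(-2) + 5))**3 = (-16 + (4 + (5*(-2) + 5)) + (4 + (5*(-2) + 5))**2)**3 = (-16 + (4 + (-10 + 5)) + (4 + (-10 + 5))**2)**3 = (-16 + (4 - 5) + (4 - 5)**2)**3 = (-16 - 1 + (-1)**2)**3 = (-16 - 1 + 1)**3 = (-16)**3 = -4096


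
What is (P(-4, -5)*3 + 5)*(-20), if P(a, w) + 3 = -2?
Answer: 200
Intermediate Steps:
P(a, w) = -5 (P(a, w) = -3 - 2 = -5)
(P(-4, -5)*3 + 5)*(-20) = (-5*3 + 5)*(-20) = (-15 + 5)*(-20) = -10*(-20) = 200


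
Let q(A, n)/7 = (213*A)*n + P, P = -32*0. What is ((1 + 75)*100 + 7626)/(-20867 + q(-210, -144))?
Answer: 15226/45066973 ≈ 0.00033785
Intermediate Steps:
P = 0
q(A, n) = 1491*A*n (q(A, n) = 7*((213*A)*n + 0) = 7*(213*A*n + 0) = 7*(213*A*n) = 1491*A*n)
((1 + 75)*100 + 7626)/(-20867 + q(-210, -144)) = ((1 + 75)*100 + 7626)/(-20867 + 1491*(-210)*(-144)) = (76*100 + 7626)/(-20867 + 45087840) = (7600 + 7626)/45066973 = 15226*(1/45066973) = 15226/45066973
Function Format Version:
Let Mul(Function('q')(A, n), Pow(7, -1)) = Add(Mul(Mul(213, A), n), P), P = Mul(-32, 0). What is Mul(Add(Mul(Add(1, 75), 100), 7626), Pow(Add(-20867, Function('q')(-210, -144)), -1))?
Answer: Rational(15226, 45066973) ≈ 0.00033785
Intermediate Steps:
P = 0
Function('q')(A, n) = Mul(1491, A, n) (Function('q')(A, n) = Mul(7, Add(Mul(Mul(213, A), n), 0)) = Mul(7, Add(Mul(213, A, n), 0)) = Mul(7, Mul(213, A, n)) = Mul(1491, A, n))
Mul(Add(Mul(Add(1, 75), 100), 7626), Pow(Add(-20867, Function('q')(-210, -144)), -1)) = Mul(Add(Mul(Add(1, 75), 100), 7626), Pow(Add(-20867, Mul(1491, -210, -144)), -1)) = Mul(Add(Mul(76, 100), 7626), Pow(Add(-20867, 45087840), -1)) = Mul(Add(7600, 7626), Pow(45066973, -1)) = Mul(15226, Rational(1, 45066973)) = Rational(15226, 45066973)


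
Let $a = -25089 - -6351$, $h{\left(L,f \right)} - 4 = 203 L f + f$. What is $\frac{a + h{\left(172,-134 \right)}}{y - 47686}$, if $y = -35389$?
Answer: $\frac{4697612}{83075} \approx 56.547$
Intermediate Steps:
$h{\left(L,f \right)} = 4 + f + 203 L f$ ($h{\left(L,f \right)} = 4 + \left(203 L f + f\right) = 4 + \left(f + 203 L f\right) = 4 + f + 203 L f$)
$a = -18738$ ($a = -25089 + 6351 = -18738$)
$\frac{a + h{\left(172,-134 \right)}}{y - 47686} = \frac{-18738 + \left(4 - 134 + 203 \cdot 172 \left(-134\right)\right)}{-35389 - 47686} = \frac{-18738 - 4678874}{-83075} = \left(-18738 - 4678874\right) \left(- \frac{1}{83075}\right) = \left(-4697612\right) \left(- \frac{1}{83075}\right) = \frac{4697612}{83075}$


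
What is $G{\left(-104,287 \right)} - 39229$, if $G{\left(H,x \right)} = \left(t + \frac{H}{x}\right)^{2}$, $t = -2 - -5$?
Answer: $- \frac{3230680452}{82369} \approx -39222.0$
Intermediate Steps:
$t = 3$ ($t = -2 + 5 = 3$)
$G{\left(H,x \right)} = \left(3 + \frac{H}{x}\right)^{2}$
$G{\left(-104,287 \right)} - 39229 = \frac{\left(-104 + 3 \cdot 287\right)^{2}}{82369} - 39229 = \frac{\left(-104 + 861\right)^{2}}{82369} - 39229 = \frac{757^{2}}{82369} - 39229 = \frac{1}{82369} \cdot 573049 - 39229 = \frac{573049}{82369} - 39229 = - \frac{3230680452}{82369}$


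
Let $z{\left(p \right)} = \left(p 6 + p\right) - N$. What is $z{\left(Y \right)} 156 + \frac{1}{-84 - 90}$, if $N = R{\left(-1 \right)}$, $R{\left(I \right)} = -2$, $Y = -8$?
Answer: $- \frac{1465777}{174} \approx -8424.0$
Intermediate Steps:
$N = -2$
$z{\left(p \right)} = 2 + 7 p$ ($z{\left(p \right)} = \left(p 6 + p\right) - -2 = \left(6 p + p\right) + 2 = 7 p + 2 = 2 + 7 p$)
$z{\left(Y \right)} 156 + \frac{1}{-84 - 90} = \left(2 + 7 \left(-8\right)\right) 156 + \frac{1}{-84 - 90} = \left(2 - 56\right) 156 + \frac{1}{-174} = \left(-54\right) 156 - \frac{1}{174} = -8424 - \frac{1}{174} = - \frac{1465777}{174}$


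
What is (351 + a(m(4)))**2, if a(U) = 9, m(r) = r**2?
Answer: 129600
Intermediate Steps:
(351 + a(m(4)))**2 = (351 + 9)**2 = 360**2 = 129600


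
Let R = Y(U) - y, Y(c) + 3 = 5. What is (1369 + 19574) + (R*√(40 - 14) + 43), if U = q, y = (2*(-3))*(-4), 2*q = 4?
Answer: 20986 - 22*√26 ≈ 20874.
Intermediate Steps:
q = 2 (q = (½)*4 = 2)
y = 24 (y = -6*(-4) = 24)
U = 2
Y(c) = 2 (Y(c) = -3 + 5 = 2)
R = -22 (R = 2 - 1*24 = 2 - 24 = -22)
(1369 + 19574) + (R*√(40 - 14) + 43) = (1369 + 19574) + (-22*√(40 - 14) + 43) = 20943 + (-22*√26 + 43) = 20943 + (43 - 22*√26) = 20986 - 22*√26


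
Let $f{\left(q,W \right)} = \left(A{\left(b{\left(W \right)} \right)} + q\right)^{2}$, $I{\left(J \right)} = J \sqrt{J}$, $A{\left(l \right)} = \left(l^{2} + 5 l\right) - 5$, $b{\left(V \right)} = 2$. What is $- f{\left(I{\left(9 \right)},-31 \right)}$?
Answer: $-1296$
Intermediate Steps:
$A{\left(l \right)} = -5 + l^{2} + 5 l$
$I{\left(J \right)} = J^{\frac{3}{2}}$
$f{\left(q,W \right)} = \left(9 + q\right)^{2}$ ($f{\left(q,W \right)} = \left(\left(-5 + 2^{2} + 5 \cdot 2\right) + q\right)^{2} = \left(\left(-5 + 4 + 10\right) + q\right)^{2} = \left(9 + q\right)^{2}$)
$- f{\left(I{\left(9 \right)},-31 \right)} = - \left(9 + 9^{\frac{3}{2}}\right)^{2} = - \left(9 + 27\right)^{2} = - 36^{2} = \left(-1\right) 1296 = -1296$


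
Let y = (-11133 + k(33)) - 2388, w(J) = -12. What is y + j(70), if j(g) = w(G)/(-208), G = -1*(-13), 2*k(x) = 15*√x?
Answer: -703089/52 + 15*√33/2 ≈ -13478.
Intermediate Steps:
k(x) = 15*√x/2 (k(x) = (15*√x)/2 = 15*√x/2)
G = 13
j(g) = 3/52 (j(g) = -12/(-208) = -12*(-1/208) = 3/52)
y = -13521 + 15*√33/2 (y = (-11133 + 15*√33/2) - 2388 = -13521 + 15*√33/2 ≈ -13478.)
y + j(70) = (-13521 + 15*√33/2) + 3/52 = -703089/52 + 15*√33/2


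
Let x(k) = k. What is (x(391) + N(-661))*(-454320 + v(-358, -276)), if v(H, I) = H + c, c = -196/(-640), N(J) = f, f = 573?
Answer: -17532371871/40 ≈ -4.3831e+8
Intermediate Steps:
N(J) = 573
c = 49/160 (c = -196*(-1/640) = 49/160 ≈ 0.30625)
v(H, I) = 49/160 + H (v(H, I) = H + 49/160 = 49/160 + H)
(x(391) + N(-661))*(-454320 + v(-358, -276)) = (391 + 573)*(-454320 + (49/160 - 358)) = 964*(-454320 - 57231/160) = 964*(-72748431/160) = -17532371871/40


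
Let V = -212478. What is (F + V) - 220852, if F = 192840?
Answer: -240490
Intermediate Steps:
(F + V) - 220852 = (192840 - 212478) - 220852 = -19638 - 220852 = -240490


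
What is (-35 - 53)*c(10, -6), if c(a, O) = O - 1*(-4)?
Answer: 176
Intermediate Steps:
c(a, O) = 4 + O (c(a, O) = O + 4 = 4 + O)
(-35 - 53)*c(10, -6) = (-35 - 53)*(4 - 6) = -88*(-2) = 176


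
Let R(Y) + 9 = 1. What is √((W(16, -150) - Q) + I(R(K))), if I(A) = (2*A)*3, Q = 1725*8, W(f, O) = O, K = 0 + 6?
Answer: I*√13998 ≈ 118.31*I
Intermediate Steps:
K = 6
R(Y) = -8 (R(Y) = -9 + 1 = -8)
Q = 13800
I(A) = 6*A
√((W(16, -150) - Q) + I(R(K))) = √((-150 - 1*13800) + 6*(-8)) = √((-150 - 13800) - 48) = √(-13950 - 48) = √(-13998) = I*√13998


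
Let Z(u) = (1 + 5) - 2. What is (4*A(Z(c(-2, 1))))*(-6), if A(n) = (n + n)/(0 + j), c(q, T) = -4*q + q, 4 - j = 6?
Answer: 96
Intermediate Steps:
j = -2 (j = 4 - 1*6 = 4 - 6 = -2)
c(q, T) = -3*q
Z(u) = 4 (Z(u) = 6 - 2 = 4)
A(n) = -n (A(n) = (n + n)/(0 - 2) = (2*n)/(-2) = (2*n)*(-½) = -n)
(4*A(Z(c(-2, 1))))*(-6) = (4*(-1*4))*(-6) = (4*(-4))*(-6) = -16*(-6) = 96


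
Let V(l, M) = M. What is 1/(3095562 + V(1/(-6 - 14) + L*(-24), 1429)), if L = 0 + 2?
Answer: 1/3096991 ≈ 3.2289e-7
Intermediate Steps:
L = 2
1/(3095562 + V(1/(-6 - 14) + L*(-24), 1429)) = 1/(3095562 + 1429) = 1/3096991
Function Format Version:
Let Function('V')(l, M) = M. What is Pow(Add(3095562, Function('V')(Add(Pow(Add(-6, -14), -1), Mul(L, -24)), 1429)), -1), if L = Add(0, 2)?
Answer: Rational(1, 3096991) ≈ 3.2289e-7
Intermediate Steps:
L = 2
Pow(Add(3095562, Function('V')(Add(Pow(Add(-6, -14), -1), Mul(L, -24)), 1429)), -1) = Pow(Add(3095562, 1429), -1) = Pow(3096991, -1) = Rational(1, 3096991)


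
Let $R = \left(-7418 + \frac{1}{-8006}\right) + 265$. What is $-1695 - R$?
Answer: $\frac{43696749}{8006} \approx 5458.0$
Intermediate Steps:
$R = - \frac{57266919}{8006}$ ($R = \left(-7418 - \frac{1}{8006}\right) + 265 = - \frac{59388509}{8006} + 265 = - \frac{57266919}{8006} \approx -7153.0$)
$-1695 - R = -1695 - - \frac{57266919}{8006} = -1695 + \frac{57266919}{8006} = \frac{43696749}{8006}$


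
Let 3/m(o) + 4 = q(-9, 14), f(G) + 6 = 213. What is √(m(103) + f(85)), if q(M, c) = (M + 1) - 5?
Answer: 2*√14943/17 ≈ 14.381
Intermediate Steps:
q(M, c) = -4 + M (q(M, c) = (1 + M) - 5 = -4 + M)
f(G) = 207 (f(G) = -6 + 213 = 207)
m(o) = -3/17 (m(o) = 3/(-4 + (-4 - 9)) = 3/(-4 - 13) = 3/(-17) = 3*(-1/17) = -3/17)
√(m(103) + f(85)) = √(-3/17 + 207) = √(3516/17) = 2*√14943/17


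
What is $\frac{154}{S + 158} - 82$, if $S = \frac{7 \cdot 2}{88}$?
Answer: $- \frac{563862}{6959} \approx -81.026$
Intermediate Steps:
$S = \frac{7}{44}$ ($S = 14 \cdot \frac{1}{88} = \frac{7}{44} \approx 0.15909$)
$\frac{154}{S + 158} - 82 = \frac{154}{\frac{7}{44} + 158} - 82 = \frac{154}{\frac{6959}{44}} - 82 = 154 \cdot \frac{44}{6959} - 82 = \frac{6776}{6959} - 82 = - \frac{563862}{6959}$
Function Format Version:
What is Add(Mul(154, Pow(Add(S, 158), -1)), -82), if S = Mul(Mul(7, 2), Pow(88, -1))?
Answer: Rational(-563862, 6959) ≈ -81.026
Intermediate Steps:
S = Rational(7, 44) (S = Mul(14, Rational(1, 88)) = Rational(7, 44) ≈ 0.15909)
Add(Mul(154, Pow(Add(S, 158), -1)), -82) = Add(Mul(154, Pow(Add(Rational(7, 44), 158), -1)), -82) = Add(Mul(154, Pow(Rational(6959, 44), -1)), -82) = Add(Mul(154, Rational(44, 6959)), -82) = Add(Rational(6776, 6959), -82) = Rational(-563862, 6959)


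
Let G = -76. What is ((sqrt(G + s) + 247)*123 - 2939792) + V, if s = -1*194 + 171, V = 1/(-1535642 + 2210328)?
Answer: -1962938869945/674686 + 369*I*sqrt(11) ≈ -2.9094e+6 + 1223.8*I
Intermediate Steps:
V = 1/674686 ≈ 1.4822e-6
s = -23 (s = -194 + 171 = -23)
((sqrt(G + s) + 247)*123 - 2939792) + V = ((sqrt(-76 - 23) + 247)*123 - 2939792) + 1/674686 = ((sqrt(-99) + 247)*123 - 2939792) + 1/674686 = ((3*I*sqrt(11) + 247)*123 - 2939792) + 1/674686 = ((247 + 3*I*sqrt(11))*123 - 2939792) + 1/674686 = ((30381 + 369*I*sqrt(11)) - 2939792) + 1/674686 = (-2909411 + 369*I*sqrt(11)) + 1/674686 = -1962938869945/674686 + 369*I*sqrt(11)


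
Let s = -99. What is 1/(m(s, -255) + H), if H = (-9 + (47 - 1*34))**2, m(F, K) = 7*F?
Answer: -1/677 ≈ -0.0014771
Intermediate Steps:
H = 16 (H = (-9 + (47 - 34))**2 = (-9 + 13)**2 = 4**2 = 16)
1/(m(s, -255) + H) = 1/(7*(-99) + 16) = 1/(-693 + 16) = 1/(-677) = -1/677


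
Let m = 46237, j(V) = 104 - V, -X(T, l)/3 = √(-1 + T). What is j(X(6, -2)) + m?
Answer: 46341 + 3*√5 ≈ 46348.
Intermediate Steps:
X(T, l) = -3*√(-1 + T)
j(X(6, -2)) + m = (104 - (-3)*√(-1 + 6)) + 46237 = (104 - (-3)*√5) + 46237 = (104 + 3*√5) + 46237 = 46341 + 3*√5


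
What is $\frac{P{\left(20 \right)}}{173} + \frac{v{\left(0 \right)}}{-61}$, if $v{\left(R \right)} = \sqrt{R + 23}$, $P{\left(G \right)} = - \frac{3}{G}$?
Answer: $- \frac{3}{3460} - \frac{\sqrt{23}}{61} \approx -0.079487$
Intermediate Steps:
$v{\left(R \right)} = \sqrt{23 + R}$
$\frac{P{\left(20 \right)}}{173} + \frac{v{\left(0 \right)}}{-61} = \frac{\left(-3\right) \frac{1}{20}}{173} + \frac{\sqrt{23 + 0}}{-61} = \left(-3\right) \frac{1}{20} \cdot \frac{1}{173} + \sqrt{23} \left(- \frac{1}{61}\right) = \left(- \frac{3}{20}\right) \frac{1}{173} - \frac{\sqrt{23}}{61} = - \frac{3}{3460} - \frac{\sqrt{23}}{61}$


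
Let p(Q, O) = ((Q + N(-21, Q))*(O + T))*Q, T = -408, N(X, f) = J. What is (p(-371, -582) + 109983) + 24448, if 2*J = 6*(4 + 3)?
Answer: -128417069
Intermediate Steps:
J = 21 (J = (6*(4 + 3))/2 = (6*7)/2 = (½)*42 = 21)
N(X, f) = 21
p(Q, O) = Q*(-408 + O)*(21 + Q) (p(Q, O) = ((Q + 21)*(O - 408))*Q = ((21 + Q)*(-408 + O))*Q = ((-408 + O)*(21 + Q))*Q = Q*(-408 + O)*(21 + Q))
(p(-371, -582) + 109983) + 24448 = (-371*(-8568 - 408*(-371) + 21*(-582) - 582*(-371)) + 109983) + 24448 = (-371*(-8568 + 151368 - 12222 + 215922) + 109983) + 24448 = (-371*346500 + 109983) + 24448 = (-128551500 + 109983) + 24448 = -128441517 + 24448 = -128417069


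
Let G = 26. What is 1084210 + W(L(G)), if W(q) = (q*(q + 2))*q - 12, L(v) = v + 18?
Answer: 1173254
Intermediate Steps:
L(v) = 18 + v
W(q) = -12 + q²*(2 + q) (W(q) = (q*(2 + q))*q - 12 = q²*(2 + q) - 12 = -12 + q²*(2 + q))
1084210 + W(L(G)) = 1084210 + (-12 + (18 + 26)³ + 2*(18 + 26)²) = 1084210 + (-12 + 44³ + 2*44²) = 1084210 + (-12 + 85184 + 2*1936) = 1084210 + (-12 + 85184 + 3872) = 1084210 + 89044 = 1173254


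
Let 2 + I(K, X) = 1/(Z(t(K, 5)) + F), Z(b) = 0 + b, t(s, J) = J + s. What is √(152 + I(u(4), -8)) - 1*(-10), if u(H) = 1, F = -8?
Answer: 10 + √598/2 ≈ 22.227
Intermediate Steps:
Z(b) = b
I(K, X) = -2 + 1/(-3 + K) (I(K, X) = -2 + 1/((5 + K) - 8) = -2 + 1/(-3 + K))
√(152 + I(u(4), -8)) - 1*(-10) = √(152 + (7 - 2*1)/(-3 + 1)) - 1*(-10) = √(152 + (7 - 2)/(-2)) + 10 = √(152 - ½*5) + 10 = √(152 - 5/2) + 10 = √(299/2) + 10 = √598/2 + 10 = 10 + √598/2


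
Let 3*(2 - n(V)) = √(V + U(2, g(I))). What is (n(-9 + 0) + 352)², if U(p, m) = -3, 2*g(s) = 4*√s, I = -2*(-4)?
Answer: 375944/3 - 472*I*√3 ≈ 1.2531e+5 - 817.53*I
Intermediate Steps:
I = 8
g(s) = 2*√s (g(s) = (4*√s)/2 = 2*√s)
n(V) = 2 - √(-3 + V)/3 (n(V) = 2 - √(V - 3)/3 = 2 - √(-3 + V)/3)
(n(-9 + 0) + 352)² = ((2 - √(-3 + (-9 + 0))/3) + 352)² = ((2 - √(-3 - 9)/3) + 352)² = ((2 - 2*I*√3/3) + 352)² = (354 - 2*I*√3/3)²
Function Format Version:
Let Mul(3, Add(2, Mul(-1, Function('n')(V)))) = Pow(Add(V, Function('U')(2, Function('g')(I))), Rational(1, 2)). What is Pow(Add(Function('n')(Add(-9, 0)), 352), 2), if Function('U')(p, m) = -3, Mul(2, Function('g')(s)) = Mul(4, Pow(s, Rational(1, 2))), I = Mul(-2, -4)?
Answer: Add(Rational(375944, 3), Mul(-472, I, Pow(3, Rational(1, 2)))) ≈ Add(1.2531e+5, Mul(-817.53, I))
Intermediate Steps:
I = 8
Function('g')(s) = Mul(2, Pow(s, Rational(1, 2))) (Function('g')(s) = Mul(Rational(1, 2), Mul(4, Pow(s, Rational(1, 2)))) = Mul(2, Pow(s, Rational(1, 2))))
Function('n')(V) = Add(2, Mul(Rational(-1, 3), Pow(Add(-3, V), Rational(1, 2)))) (Function('n')(V) = Add(2, Mul(Rational(-1, 3), Pow(Add(V, -3), Rational(1, 2)))) = Add(2, Mul(Rational(-1, 3), Pow(Add(-3, V), Rational(1, 2)))))
Pow(Add(Function('n')(Add(-9, 0)), 352), 2) = Pow(Add(Add(2, Mul(Rational(-1, 3), Pow(Add(-3, Add(-9, 0)), Rational(1, 2)))), 352), 2) = Pow(Add(Add(2, Mul(Rational(-1, 3), Pow(Add(-3, -9), Rational(1, 2)))), 352), 2) = Pow(Add(Add(2, Mul(Rational(-1, 3), Pow(-12, Rational(1, 2)))), 352), 2) = Pow(Add(Add(2, Mul(Rational(-1, 3), Mul(2, I, Pow(3, Rational(1, 2))))), 352), 2) = Pow(Add(Add(2, Mul(Rational(-2, 3), I, Pow(3, Rational(1, 2)))), 352), 2) = Pow(Add(354, Mul(Rational(-2, 3), I, Pow(3, Rational(1, 2)))), 2)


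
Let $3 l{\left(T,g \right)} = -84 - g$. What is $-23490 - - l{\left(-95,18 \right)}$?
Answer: $-23524$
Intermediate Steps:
$l{\left(T,g \right)} = -28 - \frac{g}{3}$ ($l{\left(T,g \right)} = \frac{-84 - g}{3} = -28 - \frac{g}{3}$)
$-23490 - - l{\left(-95,18 \right)} = -23490 - - (-28 - 6) = -23490 - \left(-1\right) \left(-34\right) = -23490 - 34 = -23524$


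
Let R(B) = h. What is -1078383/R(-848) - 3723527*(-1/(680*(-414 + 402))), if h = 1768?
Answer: -113108831/106080 ≈ -1066.3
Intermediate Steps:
R(B) = 1768
-1078383/R(-848) - 3723527*(-1/(680*(-414 + 402))) = -1078383/1768 - 3723527*(-1/(680*(-414 + 402))) = -1078383*1/1768 - 3723527/((-12*(-680))) = -1078383/1768 - 3723527/8160 = -1078383/1768 - 3723527*1/8160 = -1078383/1768 - 219031/480 = -113108831/106080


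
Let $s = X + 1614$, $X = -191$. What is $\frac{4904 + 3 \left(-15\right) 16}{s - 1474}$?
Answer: $- \frac{4184}{51} \approx -82.039$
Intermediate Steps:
$s = 1423$ ($s = -191 + 1614 = 1423$)
$\frac{4904 + 3 \left(-15\right) 16}{s - 1474} = \frac{4904 + 3 \left(-15\right) 16}{1423 - 1474} = \frac{4904 - 720}{-51} = \left(4904 - 720\right) \left(- \frac{1}{51}\right) = 4184 \left(- \frac{1}{51}\right) = - \frac{4184}{51}$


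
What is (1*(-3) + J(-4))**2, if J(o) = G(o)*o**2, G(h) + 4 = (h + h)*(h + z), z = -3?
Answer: 687241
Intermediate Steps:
G(h) = -4 + 2*h*(-3 + h) (G(h) = -4 + (h + h)*(h - 3) = -4 + (2*h)*(-3 + h) = -4 + 2*h*(-3 + h))
J(o) = o**2*(-4 - 6*o + 2*o**2) (J(o) = (-4 - 6*o + 2*o**2)*o**2 = o**2*(-4 - 6*o + 2*o**2))
(1*(-3) + J(-4))**2 = (1*(-3) + 2*(-4)**2*(-2 + (-4)**2 - 3*(-4)))**2 = (-3 + 2*16*(-2 + 16 + 12))**2 = (-3 + 2*16*26)**2 = (-3 + 832)**2 = 829**2 = 687241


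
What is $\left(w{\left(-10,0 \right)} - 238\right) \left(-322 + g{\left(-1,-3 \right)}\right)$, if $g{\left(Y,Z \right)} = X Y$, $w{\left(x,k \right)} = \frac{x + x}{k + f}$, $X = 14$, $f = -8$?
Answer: $79128$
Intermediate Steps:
$w{\left(x,k \right)} = \frac{2 x}{-8 + k}$ ($w{\left(x,k \right)} = \frac{x + x}{k - 8} = \frac{2 x}{-8 + k}$)
$g{\left(Y,Z \right)} = 14 Y$
$\left(w{\left(-10,0 \right)} - 238\right) \left(-322 + g{\left(-1,-3 \right)}\right) = \left(2 \left(-10\right) \frac{1}{-8 + 0} - 238\right) \left(-322 + 14 \left(-1\right)\right) = \left(2 \left(-10\right) \frac{1}{-8} - 238\right) \left(-322 - 14\right) = \left(2 \left(-10\right) \left(- \frac{1}{8}\right) - 238\right) \left(-336\right) = \left(\frac{5}{2} - 238\right) \left(-336\right) = \left(- \frac{471}{2}\right) \left(-336\right) = 79128$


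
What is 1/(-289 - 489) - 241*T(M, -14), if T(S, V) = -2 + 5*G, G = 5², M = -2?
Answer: -23062255/778 ≈ -29643.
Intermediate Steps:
G = 25
T(S, V) = 123 (T(S, V) = -2 + 5*25 = -2 + 125 = 123)
1/(-289 - 489) - 241*T(M, -14) = 1/(-289 - 489) - 241*123 = 1/(-778) - 29643 = -1/778 - 29643 = -23062255/778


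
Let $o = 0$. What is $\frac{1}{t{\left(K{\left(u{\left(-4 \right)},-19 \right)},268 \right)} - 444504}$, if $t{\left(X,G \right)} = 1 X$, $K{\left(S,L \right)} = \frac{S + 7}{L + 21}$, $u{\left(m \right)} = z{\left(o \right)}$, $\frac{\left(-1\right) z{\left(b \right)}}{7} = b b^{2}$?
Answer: $- \frac{2}{889001} \approx -2.2497 \cdot 10^{-6}$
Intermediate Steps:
$z{\left(b \right)} = - 7 b^{3}$ ($z{\left(b \right)} = - 7 b b^{2} = - 7 b^{3}$)
$u{\left(m \right)} = 0$ ($u{\left(m \right)} = - 7 \cdot 0^{3} = \left(-7\right) 0 = 0$)
$K{\left(S,L \right)} = \frac{7 + S}{21 + L}$
$t{\left(X,G \right)} = X$
$\frac{1}{t{\left(K{\left(u{\left(-4 \right)},-19 \right)},268 \right)} - 444504} = \frac{1}{\frac{7 + 0}{21 - 19} - 444504} = \frac{1}{\frac{1}{2} \cdot 7 - 444504} = \frac{1}{\frac{7}{2} - 444504} = \frac{1}{- \frac{889001}{2}} = - \frac{2}{889001}$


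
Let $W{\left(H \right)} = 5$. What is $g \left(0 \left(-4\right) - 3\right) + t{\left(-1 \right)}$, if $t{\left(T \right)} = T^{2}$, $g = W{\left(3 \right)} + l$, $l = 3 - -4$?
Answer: $-35$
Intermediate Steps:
$l = 7$ ($l = 3 + 4 = 7$)
$g = 12$ ($g = 5 + 7 = 12$)
$g \left(0 \left(-4\right) - 3\right) + t{\left(-1 \right)} = 12 \left(0 \left(-4\right) - 3\right) + \left(-1\right)^{2} = 12 \left(0 - 3\right) + 1 = 12 \left(-3\right) + 1 = -36 + 1 = -35$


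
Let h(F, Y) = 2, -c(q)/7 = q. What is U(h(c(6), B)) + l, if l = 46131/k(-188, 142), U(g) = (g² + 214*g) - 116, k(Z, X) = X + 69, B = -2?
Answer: 112807/211 ≈ 534.63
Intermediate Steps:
c(q) = -7*q
k(Z, X) = 69 + X
U(g) = -116 + g² + 214*g
l = 46131/211 (l = 46131/(69 + 142) = 46131/211 ≈ 218.63)
U(h(c(6), B)) + l = (-116 + 2² + 214*2) + 46131/211 = (-116 + 4 + 428) + 46131/211 = 316 + 46131/211 = 112807/211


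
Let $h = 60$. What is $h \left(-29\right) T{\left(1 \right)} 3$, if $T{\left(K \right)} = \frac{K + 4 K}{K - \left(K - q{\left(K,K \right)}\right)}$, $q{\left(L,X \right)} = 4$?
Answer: $-6525$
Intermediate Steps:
$T{\left(K \right)} = \frac{5 K}{4}$ ($T{\left(K \right)} = \frac{K + 4 K}{K - \left(-4 + K\right)} = \frac{5 K}{4}$)
$h \left(-29\right) T{\left(1 \right)} 3 = 60 \left(-29\right) \frac{5}{4} \cdot 1 \cdot 3 = - 1740 \cdot \frac{5}{4} \cdot 3 = \left(-1740\right) \frac{15}{4} = -6525$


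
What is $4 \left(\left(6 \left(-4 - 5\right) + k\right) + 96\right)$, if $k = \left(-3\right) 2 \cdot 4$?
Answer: $72$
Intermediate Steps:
$k = -24$ ($k = \left(-6\right) 4 = -24$)
$4 \left(\left(6 \left(-4 - 5\right) + k\right) + 96\right) = 4 \left(\left(6 \left(-4 - 5\right) - 24\right) + 96\right) = 4 \left(\left(6 \left(-9\right) - 24\right) + 96\right) = 4 \left(\left(-54 - 24\right) + 96\right) = 4 \left(-78 + 96\right) = 4 \cdot 18 = 72$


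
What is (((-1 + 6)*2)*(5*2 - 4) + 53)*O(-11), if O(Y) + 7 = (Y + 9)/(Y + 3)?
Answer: -3051/4 ≈ -762.75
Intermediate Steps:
O(Y) = -7 + (9 + Y)/(3 + Y) (O(Y) = -7 + (Y + 9)/(Y + 3) = -7 + (9 + Y)/(3 + Y))
(((-1 + 6)*2)*(5*2 - 4) + 53)*O(-11) = (((-1 + 6)*2)*(5*2 - 4) + 53)*(6*(-2 - 1*(-11))/(3 - 11)) = ((5*2)*(10 - 4) + 53)*(6*(-2 + 11)/(-8)) = (10*6 + 53)*(6*(-1/8)*9) = (60 + 53)*(-27/4) = 113*(-27/4) = -3051/4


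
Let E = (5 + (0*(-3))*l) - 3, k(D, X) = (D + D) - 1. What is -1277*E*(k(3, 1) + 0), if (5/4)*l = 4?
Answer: -12770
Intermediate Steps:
l = 16/5 (l = (⅘)*4 = 16/5 ≈ 3.2000)
k(D, X) = -1 + 2*D (k(D, X) = 2*D - 1 = -1 + 2*D)
E = 2 (E = (5 + (0*(-3))*(16/5)) - 3 = (5 + 0*(16/5)) - 3 = (5 + 0) - 3 = 5 - 3 = 2)
-1277*E*(k(3, 1) + 0) = -2554*((-1 + 2*3) + 0) = -2554*((-1 + 6) + 0) = -2554*(5 + 0) = -2554*5 = -1277*10 = -12770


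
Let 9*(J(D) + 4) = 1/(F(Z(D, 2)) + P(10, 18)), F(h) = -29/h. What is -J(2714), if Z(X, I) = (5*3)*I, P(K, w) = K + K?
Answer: 6842/1713 ≈ 3.9942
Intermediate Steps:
P(K, w) = 2*K
Z(X, I) = 15*I
J(D) = -6842/1713 (J(D) = -4 + 1/(9*(-29/(15*2) + 2*10)) = -4 + 1/(9*(-29/30 + 20)) = -4 + 1/(9*(571/30)) = -4 + (⅑)*(30/571) = -4 + 10/1713 = -6842/1713)
-J(2714) = -1*(-6842/1713) = 6842/1713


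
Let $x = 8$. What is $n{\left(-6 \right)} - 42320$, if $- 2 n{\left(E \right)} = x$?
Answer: $-42324$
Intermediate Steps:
$n{\left(E \right)} = -4$ ($n{\left(E \right)} = \left(- \frac{1}{2}\right) 8 = -4$)
$n{\left(-6 \right)} - 42320 = -4 - 42320 = -42324$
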